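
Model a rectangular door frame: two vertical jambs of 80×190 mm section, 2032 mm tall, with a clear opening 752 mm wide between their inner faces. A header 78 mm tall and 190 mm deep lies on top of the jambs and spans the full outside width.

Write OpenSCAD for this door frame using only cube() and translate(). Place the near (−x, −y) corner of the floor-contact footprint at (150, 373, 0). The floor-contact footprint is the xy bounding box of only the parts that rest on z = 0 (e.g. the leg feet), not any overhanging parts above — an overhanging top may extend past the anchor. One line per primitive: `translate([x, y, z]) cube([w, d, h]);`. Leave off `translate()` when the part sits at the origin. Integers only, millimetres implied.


translate([150, 373, 0]) cube([80, 190, 2032]);
translate([982, 373, 0]) cube([80, 190, 2032]);
translate([150, 373, 2032]) cube([912, 190, 78]);


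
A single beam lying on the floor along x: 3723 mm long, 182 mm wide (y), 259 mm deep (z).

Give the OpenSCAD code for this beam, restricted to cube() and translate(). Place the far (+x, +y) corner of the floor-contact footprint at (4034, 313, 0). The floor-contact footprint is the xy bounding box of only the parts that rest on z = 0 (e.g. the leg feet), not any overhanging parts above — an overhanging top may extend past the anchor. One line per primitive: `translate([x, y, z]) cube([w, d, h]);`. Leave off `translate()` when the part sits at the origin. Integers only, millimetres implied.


translate([311, 131, 0]) cube([3723, 182, 259]);


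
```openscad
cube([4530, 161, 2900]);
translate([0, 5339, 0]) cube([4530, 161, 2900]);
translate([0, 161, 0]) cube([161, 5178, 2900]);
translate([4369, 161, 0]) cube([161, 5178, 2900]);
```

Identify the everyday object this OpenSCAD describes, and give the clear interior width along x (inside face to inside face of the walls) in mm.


A house (or room) frame. The interior width is 4208 mm.

Four 2900 mm walls enclosing a rectangle with no floor or roof — a room or house frame. Outside width is 4530 mm and wall thickness is 161 mm, so the interior width is 4530 − 2 × 161 = 4208 mm.


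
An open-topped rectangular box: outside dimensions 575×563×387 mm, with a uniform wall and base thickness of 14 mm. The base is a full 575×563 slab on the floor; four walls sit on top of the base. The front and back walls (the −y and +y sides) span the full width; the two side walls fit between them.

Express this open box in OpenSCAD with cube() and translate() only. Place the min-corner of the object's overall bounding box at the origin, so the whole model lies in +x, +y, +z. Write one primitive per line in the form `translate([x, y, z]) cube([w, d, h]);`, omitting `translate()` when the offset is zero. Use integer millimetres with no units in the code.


cube([575, 563, 14]);
translate([0, 0, 14]) cube([575, 14, 373]);
translate([0, 549, 14]) cube([575, 14, 373]);
translate([0, 14, 14]) cube([14, 535, 373]);
translate([561, 14, 14]) cube([14, 535, 373]);


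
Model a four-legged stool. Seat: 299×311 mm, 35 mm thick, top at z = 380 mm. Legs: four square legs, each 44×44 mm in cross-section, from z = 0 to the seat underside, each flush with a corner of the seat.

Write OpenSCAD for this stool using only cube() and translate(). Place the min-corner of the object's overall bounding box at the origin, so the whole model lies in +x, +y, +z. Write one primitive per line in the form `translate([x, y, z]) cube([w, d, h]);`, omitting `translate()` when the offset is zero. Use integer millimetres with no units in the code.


// leg_h = 380 - 35 = 345
translate([0, 0, 345]) cube([299, 311, 35]);
cube([44, 44, 345]);
translate([255, 0, 0]) cube([44, 44, 345]);
translate([0, 267, 0]) cube([44, 44, 345]);
translate([255, 267, 0]) cube([44, 44, 345]);


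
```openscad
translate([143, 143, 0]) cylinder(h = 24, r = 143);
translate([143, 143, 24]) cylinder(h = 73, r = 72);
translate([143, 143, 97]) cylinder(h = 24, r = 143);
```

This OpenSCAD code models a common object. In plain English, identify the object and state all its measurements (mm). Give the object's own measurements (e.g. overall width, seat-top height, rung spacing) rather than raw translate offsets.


A spool: two coaxial disc flanges of radius 143 mm and thickness 24 mm, joined by a core cylinder of radius 72 mm and height 73 mm. The lower flange rests on z = 0 and the three cylinders share a vertical axis.


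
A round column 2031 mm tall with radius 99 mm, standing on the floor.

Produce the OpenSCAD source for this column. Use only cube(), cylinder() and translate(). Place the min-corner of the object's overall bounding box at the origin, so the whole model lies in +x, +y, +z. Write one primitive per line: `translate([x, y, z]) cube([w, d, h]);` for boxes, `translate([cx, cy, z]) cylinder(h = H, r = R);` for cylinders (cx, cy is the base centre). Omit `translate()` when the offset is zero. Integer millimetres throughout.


translate([99, 99, 0]) cylinder(h = 2031, r = 99);


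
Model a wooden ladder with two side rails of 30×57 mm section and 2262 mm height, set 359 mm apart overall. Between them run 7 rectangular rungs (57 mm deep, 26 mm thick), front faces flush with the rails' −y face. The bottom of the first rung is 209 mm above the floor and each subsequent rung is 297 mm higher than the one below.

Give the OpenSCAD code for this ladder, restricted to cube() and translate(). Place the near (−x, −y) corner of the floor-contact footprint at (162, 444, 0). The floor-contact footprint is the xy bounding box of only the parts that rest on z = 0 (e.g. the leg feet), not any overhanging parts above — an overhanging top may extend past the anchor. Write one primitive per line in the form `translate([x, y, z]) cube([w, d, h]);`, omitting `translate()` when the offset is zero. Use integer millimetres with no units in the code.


translate([162, 444, 0]) cube([30, 57, 2262]);
translate([491, 444, 0]) cube([30, 57, 2262]);
translate([192, 444, 209]) cube([299, 57, 26]);
translate([192, 444, 506]) cube([299, 57, 26]);
translate([192, 444, 803]) cube([299, 57, 26]);
translate([192, 444, 1100]) cube([299, 57, 26]);
translate([192, 444, 1397]) cube([299, 57, 26]);
translate([192, 444, 1694]) cube([299, 57, 26]);
translate([192, 444, 1991]) cube([299, 57, 26]);


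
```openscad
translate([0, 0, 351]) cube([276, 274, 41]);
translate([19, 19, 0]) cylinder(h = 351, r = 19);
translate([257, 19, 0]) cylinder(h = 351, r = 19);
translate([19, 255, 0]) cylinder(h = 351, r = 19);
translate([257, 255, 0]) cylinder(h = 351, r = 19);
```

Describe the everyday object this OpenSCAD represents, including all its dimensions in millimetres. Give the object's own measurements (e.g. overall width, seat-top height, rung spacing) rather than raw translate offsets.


A simple wooden stool: a rectangular seat 276 mm (x) by 274 mm (y), 41 mm thick, top face at z = 392 mm, on four round legs, each 38 mm in diameter. The legs rest on z = 0, each leg's axis is inset half a diameter from the nearest pair of seat edges (so the leg's bounding box is flush with the corner).


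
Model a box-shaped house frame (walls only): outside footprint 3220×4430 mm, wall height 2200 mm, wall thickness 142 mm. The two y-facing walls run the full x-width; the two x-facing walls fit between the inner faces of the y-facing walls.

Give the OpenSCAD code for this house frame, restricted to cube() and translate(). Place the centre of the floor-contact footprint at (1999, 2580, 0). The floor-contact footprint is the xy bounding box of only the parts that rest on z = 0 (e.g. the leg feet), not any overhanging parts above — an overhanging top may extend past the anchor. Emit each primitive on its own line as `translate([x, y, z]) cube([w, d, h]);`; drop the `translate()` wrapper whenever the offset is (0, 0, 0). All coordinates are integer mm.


translate([389, 365, 0]) cube([3220, 142, 2200]);
translate([389, 4653, 0]) cube([3220, 142, 2200]);
translate([389, 507, 0]) cube([142, 4146, 2200]);
translate([3467, 507, 0]) cube([142, 4146, 2200]);


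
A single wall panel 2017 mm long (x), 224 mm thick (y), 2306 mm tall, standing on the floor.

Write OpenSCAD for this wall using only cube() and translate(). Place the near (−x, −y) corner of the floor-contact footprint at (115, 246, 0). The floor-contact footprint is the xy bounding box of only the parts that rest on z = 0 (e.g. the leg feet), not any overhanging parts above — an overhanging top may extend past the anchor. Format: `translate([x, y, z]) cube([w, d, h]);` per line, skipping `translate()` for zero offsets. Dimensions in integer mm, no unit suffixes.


translate([115, 246, 0]) cube([2017, 224, 2306]);


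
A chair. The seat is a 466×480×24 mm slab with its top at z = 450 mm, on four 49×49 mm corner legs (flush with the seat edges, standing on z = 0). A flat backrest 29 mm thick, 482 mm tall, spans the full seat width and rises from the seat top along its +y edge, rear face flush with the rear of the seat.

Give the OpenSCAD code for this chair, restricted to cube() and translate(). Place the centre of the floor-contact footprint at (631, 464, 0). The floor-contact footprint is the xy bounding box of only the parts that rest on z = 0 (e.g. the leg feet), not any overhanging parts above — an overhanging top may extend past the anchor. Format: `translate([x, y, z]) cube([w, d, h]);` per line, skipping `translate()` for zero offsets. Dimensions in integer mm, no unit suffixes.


// leg_h = 450 - 24 = 426
translate([398, 224, 426]) cube([466, 480, 24]);
translate([398, 224, 0]) cube([49, 49, 426]);
translate([815, 224, 0]) cube([49, 49, 426]);
translate([398, 655, 0]) cube([49, 49, 426]);
translate([815, 655, 0]) cube([49, 49, 426]);
translate([398, 675, 450]) cube([466, 29, 482]);


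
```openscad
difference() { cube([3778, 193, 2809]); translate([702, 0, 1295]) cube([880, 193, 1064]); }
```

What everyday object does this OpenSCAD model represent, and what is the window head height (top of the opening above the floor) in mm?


A wall with a window opening. The window head height is 2359 mm.

A wall with a rectangular opening subtracted — a window. Sill at z = 1295, opening 1064 mm tall, so the head is at 1295 + 1064 = 2359 mm.


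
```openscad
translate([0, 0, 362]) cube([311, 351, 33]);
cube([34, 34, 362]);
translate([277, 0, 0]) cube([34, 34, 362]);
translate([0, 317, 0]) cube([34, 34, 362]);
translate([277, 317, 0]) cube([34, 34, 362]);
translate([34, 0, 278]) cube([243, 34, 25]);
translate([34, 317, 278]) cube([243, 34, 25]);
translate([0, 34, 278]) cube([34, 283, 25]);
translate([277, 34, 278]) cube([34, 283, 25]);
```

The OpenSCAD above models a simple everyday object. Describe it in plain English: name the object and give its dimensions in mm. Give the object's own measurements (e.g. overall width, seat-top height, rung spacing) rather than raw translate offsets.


A simple wooden stool: a rectangular seat 311 mm (x) by 351 mm (y), 33 mm thick, top face at z = 395 mm, on four square legs, each 34×34 mm in cross-section. The legs rest on z = 0, each flush with a corner of the seat. Four stretchers, 34 mm wide and 25 mm tall, connect adjacent legs with their undersides at z = 278 mm, each running between the inner faces of the legs it joins and aligned with the legs' outer faces on the other axis.


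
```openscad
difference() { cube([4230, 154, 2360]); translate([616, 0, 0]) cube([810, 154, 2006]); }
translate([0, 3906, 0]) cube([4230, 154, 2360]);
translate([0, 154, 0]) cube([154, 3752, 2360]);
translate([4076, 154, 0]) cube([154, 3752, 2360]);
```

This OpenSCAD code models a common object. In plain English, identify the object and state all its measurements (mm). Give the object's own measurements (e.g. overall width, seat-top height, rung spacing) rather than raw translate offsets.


A single room: four walls, each 2360 mm tall and 154 mm thick, enclosing an outside footprint 4230×4060 mm (x × y), no floor or roof. The front and back walls (−y and +y sides) run the full x-width; the side walls fit between their inner faces. A door opening 810 mm wide and 2006 mm tall is cut through the front wall from the floor up, its −x edge 616 mm from the wall's −x end.


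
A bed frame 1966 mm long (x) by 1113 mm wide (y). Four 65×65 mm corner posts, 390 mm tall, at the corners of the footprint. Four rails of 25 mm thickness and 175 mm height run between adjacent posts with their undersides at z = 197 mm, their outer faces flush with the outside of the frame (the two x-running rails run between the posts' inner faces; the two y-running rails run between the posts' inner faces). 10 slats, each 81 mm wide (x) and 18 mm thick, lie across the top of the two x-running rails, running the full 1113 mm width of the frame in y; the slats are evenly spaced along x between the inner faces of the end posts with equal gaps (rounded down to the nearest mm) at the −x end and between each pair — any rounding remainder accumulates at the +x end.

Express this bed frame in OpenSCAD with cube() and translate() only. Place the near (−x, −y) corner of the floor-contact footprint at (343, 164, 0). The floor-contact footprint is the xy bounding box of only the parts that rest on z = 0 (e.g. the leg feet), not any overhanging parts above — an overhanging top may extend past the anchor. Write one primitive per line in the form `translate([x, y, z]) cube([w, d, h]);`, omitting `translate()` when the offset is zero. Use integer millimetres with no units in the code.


translate([343, 164, 0]) cube([65, 65, 390]);
translate([343, 1212, 0]) cube([65, 65, 390]);
translate([2244, 164, 0]) cube([65, 65, 390]);
translate([2244, 1212, 0]) cube([65, 65, 390]);
translate([408, 164, 197]) cube([1836, 25, 175]);
translate([408, 1252, 197]) cube([1836, 25, 175]);
translate([343, 229, 197]) cube([25, 983, 175]);
translate([2284, 229, 197]) cube([25, 983, 175]);
translate([501, 164, 372]) cube([81, 1113, 18]);
translate([675, 164, 372]) cube([81, 1113, 18]);
translate([849, 164, 372]) cube([81, 1113, 18]);
translate([1023, 164, 372]) cube([81, 1113, 18]);
translate([1197, 164, 372]) cube([81, 1113, 18]);
translate([1371, 164, 372]) cube([81, 1113, 18]);
translate([1545, 164, 372]) cube([81, 1113, 18]);
translate([1719, 164, 372]) cube([81, 1113, 18]);
translate([1893, 164, 372]) cube([81, 1113, 18]);
translate([2067, 164, 372]) cube([81, 1113, 18]);


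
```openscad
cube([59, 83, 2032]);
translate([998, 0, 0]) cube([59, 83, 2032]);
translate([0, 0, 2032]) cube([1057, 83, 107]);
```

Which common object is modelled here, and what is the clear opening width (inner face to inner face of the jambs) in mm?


A door frame. The clear opening width is 939 mm.

Two 2032 mm tall posts with a header on top — a door frame. The left jamb is 59 mm wide at x = 0; the right jamb starts at x = 998. The clear opening is 998 − 59 = 939 mm.


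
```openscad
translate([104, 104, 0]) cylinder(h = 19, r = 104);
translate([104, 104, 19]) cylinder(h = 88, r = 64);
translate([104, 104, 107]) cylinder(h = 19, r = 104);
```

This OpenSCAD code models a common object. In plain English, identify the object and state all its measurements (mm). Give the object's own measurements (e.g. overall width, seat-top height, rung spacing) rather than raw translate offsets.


A spool: two coaxial disc flanges of radius 104 mm and thickness 19 mm, joined by a core cylinder of radius 64 mm and height 88 mm. The lower flange rests on z = 0 and the three cylinders share a vertical axis.


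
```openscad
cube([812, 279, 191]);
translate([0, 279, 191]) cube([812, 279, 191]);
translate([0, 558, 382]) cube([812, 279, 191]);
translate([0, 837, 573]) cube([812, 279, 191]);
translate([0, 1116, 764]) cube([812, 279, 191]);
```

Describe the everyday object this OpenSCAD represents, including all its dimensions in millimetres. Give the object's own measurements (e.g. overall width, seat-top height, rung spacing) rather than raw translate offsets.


A straight staircase of 5 solid steps. Each step is 812 mm wide (x), 279 mm deep (y, the going) and 191 mm tall (the rise). The first step rests on the floor; each subsequent step sits one going further in +y and one rise higher in +z, directly behind and above the previous step with no overlap.


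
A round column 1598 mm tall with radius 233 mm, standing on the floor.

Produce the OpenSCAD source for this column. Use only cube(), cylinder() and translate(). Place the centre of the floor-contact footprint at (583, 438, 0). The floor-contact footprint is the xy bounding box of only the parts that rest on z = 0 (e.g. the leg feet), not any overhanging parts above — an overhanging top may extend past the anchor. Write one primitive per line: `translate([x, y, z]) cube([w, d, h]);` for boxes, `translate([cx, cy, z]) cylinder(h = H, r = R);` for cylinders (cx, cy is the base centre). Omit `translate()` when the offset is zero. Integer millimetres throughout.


translate([583, 438, 0]) cylinder(h = 1598, r = 233);


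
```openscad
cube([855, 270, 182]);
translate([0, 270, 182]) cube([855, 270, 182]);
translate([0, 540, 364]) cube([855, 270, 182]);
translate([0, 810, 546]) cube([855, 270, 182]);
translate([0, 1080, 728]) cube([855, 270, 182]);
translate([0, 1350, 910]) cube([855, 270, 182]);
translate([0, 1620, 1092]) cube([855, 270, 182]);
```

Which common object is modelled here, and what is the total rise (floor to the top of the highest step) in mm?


A staircase. The total rise is 1274 mm.

7 identical blocks, each offset up and back from the previous — a staircase. Each step is 182 mm tall and there are 7 of them, so the total rise is 7 × 182 = 1274 mm.


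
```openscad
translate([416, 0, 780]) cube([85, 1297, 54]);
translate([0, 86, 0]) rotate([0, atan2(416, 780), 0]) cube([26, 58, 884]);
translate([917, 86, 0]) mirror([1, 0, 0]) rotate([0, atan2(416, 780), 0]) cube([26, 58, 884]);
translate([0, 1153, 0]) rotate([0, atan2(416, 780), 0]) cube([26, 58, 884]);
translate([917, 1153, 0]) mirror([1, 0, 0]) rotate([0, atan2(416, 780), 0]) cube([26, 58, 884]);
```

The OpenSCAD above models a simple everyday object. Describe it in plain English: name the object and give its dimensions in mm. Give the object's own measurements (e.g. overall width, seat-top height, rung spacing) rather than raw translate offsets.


A sawhorse. A 85×1297×54 mm beam (x, y, z) sits on two A-frame leg pairs. Each pair is two raked legs of 26×58 mm section (58 mm along y) splaying symmetrically in x. Each leg rises 780 mm vertically over 416 mm of horizontal reach and is 884 mm long along its own axis. Every leg's outer bottom edge rests on the floor and its outer top edge meets a bottom edge of the beam — the left legs (tilting toward +x) meet the beam's −x bottom edge, the right legs (their mirror images, tilting toward −x) meet its +x bottom edge — so the leg tops tuck under the beam, the beam's underside is 780 mm above the floor, and the feet are 917 mm apart outside-to-outside with the beam centred between them. The two leg pairs are set in 86 mm from either end of the beam.


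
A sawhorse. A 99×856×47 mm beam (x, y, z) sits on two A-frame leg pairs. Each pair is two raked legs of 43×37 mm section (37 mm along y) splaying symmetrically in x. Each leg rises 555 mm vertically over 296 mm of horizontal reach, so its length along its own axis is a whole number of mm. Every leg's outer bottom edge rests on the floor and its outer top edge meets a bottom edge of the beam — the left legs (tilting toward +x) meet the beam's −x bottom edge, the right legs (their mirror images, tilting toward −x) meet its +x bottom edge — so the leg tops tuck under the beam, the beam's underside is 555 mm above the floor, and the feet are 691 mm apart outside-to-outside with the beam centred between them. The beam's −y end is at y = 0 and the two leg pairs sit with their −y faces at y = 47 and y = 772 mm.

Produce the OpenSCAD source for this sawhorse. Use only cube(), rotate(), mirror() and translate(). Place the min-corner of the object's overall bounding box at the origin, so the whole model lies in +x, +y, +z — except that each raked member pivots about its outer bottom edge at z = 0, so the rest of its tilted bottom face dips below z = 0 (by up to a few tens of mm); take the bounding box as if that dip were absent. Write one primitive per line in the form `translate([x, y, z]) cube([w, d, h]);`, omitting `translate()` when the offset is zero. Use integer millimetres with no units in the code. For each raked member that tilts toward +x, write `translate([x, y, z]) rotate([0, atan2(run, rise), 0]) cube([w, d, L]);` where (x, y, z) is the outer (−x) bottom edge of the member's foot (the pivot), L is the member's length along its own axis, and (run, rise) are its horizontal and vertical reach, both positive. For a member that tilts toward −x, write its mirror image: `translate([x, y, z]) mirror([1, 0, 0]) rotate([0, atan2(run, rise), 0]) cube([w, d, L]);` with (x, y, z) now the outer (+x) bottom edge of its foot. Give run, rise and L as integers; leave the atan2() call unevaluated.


translate([296, 0, 555]) cube([99, 856, 47]);
translate([0, 47, 0]) rotate([0, atan2(296, 555), 0]) cube([43, 37, 629]);
translate([691, 47, 0]) mirror([1, 0, 0]) rotate([0, atan2(296, 555), 0]) cube([43, 37, 629]);
translate([0, 772, 0]) rotate([0, atan2(296, 555), 0]) cube([43, 37, 629]);
translate([691, 772, 0]) mirror([1, 0, 0]) rotate([0, atan2(296, 555), 0]) cube([43, 37, 629]);


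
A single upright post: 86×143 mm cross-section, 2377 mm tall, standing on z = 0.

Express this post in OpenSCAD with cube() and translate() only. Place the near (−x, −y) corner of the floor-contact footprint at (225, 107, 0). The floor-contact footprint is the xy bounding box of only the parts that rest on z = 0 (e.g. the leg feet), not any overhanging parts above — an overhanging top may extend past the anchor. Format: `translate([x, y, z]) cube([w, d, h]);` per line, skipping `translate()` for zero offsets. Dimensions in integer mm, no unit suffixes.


translate([225, 107, 0]) cube([86, 143, 2377]);


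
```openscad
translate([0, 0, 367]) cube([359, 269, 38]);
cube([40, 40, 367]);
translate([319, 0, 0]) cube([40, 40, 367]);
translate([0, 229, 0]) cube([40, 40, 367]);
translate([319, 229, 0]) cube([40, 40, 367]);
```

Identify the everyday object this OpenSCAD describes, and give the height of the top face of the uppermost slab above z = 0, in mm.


A stool. The seat height is 405 mm.

A 359×269×38 slab at z = 367 on four corner posts — a stool. The seat top is 367 + 38 = 405 mm.


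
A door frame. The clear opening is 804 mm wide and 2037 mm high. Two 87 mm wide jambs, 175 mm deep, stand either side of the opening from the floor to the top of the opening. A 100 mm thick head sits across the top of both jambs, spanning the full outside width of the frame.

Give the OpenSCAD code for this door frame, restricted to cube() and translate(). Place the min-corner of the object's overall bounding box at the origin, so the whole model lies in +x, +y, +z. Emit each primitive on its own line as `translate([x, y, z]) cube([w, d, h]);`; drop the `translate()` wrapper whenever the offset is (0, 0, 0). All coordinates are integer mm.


cube([87, 175, 2037]);
translate([891, 0, 0]) cube([87, 175, 2037]);
translate([0, 0, 2037]) cube([978, 175, 100]);


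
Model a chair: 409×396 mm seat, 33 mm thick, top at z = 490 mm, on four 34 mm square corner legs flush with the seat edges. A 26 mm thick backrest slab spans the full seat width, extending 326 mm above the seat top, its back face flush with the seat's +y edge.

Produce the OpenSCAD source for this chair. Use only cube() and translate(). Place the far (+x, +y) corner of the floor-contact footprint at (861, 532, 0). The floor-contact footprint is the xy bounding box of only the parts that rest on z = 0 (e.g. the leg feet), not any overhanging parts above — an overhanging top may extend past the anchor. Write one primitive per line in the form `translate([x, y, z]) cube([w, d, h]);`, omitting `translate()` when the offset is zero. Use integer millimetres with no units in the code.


translate([452, 136, 457]) cube([409, 396, 33]);
translate([452, 136, 0]) cube([34, 34, 457]);
translate([827, 136, 0]) cube([34, 34, 457]);
translate([452, 498, 0]) cube([34, 34, 457]);
translate([827, 498, 0]) cube([34, 34, 457]);
translate([452, 506, 490]) cube([409, 26, 326]);


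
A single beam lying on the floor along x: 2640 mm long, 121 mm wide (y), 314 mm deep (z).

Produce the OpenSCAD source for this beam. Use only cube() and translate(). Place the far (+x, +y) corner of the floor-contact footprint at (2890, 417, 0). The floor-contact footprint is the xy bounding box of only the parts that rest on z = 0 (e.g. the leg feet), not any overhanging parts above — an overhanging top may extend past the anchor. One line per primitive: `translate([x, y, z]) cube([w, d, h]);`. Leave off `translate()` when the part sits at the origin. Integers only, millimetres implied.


translate([250, 296, 0]) cube([2640, 121, 314]);


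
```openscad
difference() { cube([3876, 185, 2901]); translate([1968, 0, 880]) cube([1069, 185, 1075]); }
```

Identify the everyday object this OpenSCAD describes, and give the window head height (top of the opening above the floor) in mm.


A wall with a window opening. The window head height is 1955 mm.

A wall with a rectangular opening subtracted — a window. Sill at z = 880, opening 1075 mm tall, so the head is at 880 + 1075 = 1955 mm.


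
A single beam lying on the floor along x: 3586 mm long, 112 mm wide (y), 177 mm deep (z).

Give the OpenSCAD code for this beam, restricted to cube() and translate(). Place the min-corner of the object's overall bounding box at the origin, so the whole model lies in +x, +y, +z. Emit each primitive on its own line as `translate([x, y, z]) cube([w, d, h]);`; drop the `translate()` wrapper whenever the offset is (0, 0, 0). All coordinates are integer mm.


cube([3586, 112, 177]);


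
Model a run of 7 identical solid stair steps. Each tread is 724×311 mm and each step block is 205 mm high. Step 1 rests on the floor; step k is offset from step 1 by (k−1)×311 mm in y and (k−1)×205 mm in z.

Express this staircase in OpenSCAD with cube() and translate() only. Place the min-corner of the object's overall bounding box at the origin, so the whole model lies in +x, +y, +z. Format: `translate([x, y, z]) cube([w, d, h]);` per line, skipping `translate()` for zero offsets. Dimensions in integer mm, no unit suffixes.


cube([724, 311, 205]);
translate([0, 311, 205]) cube([724, 311, 205]);
translate([0, 622, 410]) cube([724, 311, 205]);
translate([0, 933, 615]) cube([724, 311, 205]);
translate([0, 1244, 820]) cube([724, 311, 205]);
translate([0, 1555, 1025]) cube([724, 311, 205]);
translate([0, 1866, 1230]) cube([724, 311, 205]);


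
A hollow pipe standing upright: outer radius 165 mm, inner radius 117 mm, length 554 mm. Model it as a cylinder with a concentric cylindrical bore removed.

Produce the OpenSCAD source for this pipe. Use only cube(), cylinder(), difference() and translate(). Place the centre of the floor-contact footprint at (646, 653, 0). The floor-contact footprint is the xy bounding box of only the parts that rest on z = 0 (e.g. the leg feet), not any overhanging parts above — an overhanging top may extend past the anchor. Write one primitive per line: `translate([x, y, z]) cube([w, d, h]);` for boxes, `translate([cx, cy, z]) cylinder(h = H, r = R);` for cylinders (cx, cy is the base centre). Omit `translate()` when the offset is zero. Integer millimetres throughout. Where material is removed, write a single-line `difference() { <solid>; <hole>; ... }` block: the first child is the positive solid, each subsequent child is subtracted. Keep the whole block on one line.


difference() { translate([646, 653, 0]) cylinder(h = 554, r = 165); translate([646, 653, 0]) cylinder(h = 554, r = 117); }


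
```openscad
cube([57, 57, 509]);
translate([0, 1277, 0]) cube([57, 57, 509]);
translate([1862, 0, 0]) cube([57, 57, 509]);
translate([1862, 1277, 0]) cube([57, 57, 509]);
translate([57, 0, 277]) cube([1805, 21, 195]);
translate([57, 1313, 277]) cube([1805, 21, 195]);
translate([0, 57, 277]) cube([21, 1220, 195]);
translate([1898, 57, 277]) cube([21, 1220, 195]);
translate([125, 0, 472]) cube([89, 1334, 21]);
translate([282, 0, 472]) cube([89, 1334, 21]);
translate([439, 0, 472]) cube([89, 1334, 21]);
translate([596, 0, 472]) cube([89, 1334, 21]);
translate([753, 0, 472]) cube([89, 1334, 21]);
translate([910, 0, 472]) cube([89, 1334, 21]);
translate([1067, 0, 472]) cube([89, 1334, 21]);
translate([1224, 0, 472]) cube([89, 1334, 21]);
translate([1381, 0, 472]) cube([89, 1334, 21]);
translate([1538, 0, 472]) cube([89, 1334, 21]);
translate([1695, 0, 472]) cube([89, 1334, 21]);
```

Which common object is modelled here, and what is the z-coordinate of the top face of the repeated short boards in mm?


A bed frame. The slat-top height is 493 mm.

Four posts, four rails, and a row of slats — a bed frame. Slats sit on the rails at z = 277 + 195 = 472; with slat thickness 21, the top is 493 mm.


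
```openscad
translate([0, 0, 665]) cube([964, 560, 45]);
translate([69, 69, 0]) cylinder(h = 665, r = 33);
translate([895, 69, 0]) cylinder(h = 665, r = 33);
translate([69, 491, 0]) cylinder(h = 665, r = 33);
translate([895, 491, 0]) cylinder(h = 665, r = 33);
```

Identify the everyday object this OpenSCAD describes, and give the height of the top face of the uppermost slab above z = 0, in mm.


A table. The table height is 710 mm.

A 964×560×45 slab sits at z = 665 on four Ø66 mm round legs — a table. The top surface is at 665 + 45 = 710 mm.


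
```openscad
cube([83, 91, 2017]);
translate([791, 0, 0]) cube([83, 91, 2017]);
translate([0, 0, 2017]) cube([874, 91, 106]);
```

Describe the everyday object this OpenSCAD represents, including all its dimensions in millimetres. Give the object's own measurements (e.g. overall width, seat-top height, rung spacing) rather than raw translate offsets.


A door frame. The clear opening is 708 mm wide and 2017 mm high. Two 83 mm wide jambs, 91 mm deep, stand either side of the opening from the floor to the top of the opening. A 106 mm thick head sits across the top of both jambs, spanning the full outside width of the frame.


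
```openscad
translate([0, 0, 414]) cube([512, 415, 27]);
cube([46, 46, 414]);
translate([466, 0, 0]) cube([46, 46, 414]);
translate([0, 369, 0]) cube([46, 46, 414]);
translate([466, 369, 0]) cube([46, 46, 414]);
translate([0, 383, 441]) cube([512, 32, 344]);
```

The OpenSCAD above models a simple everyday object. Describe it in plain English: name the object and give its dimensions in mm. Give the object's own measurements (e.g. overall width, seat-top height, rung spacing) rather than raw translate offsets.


A chair. The seat is a 512×415×27 mm slab with its top at z = 441 mm, on four 46×46 mm corner legs (flush with the seat edges, standing on z = 0). A flat backrest 32 mm thick, 344 mm tall, spans the full seat width and rises from the seat top along its +y edge, rear face flush with the rear of the seat.


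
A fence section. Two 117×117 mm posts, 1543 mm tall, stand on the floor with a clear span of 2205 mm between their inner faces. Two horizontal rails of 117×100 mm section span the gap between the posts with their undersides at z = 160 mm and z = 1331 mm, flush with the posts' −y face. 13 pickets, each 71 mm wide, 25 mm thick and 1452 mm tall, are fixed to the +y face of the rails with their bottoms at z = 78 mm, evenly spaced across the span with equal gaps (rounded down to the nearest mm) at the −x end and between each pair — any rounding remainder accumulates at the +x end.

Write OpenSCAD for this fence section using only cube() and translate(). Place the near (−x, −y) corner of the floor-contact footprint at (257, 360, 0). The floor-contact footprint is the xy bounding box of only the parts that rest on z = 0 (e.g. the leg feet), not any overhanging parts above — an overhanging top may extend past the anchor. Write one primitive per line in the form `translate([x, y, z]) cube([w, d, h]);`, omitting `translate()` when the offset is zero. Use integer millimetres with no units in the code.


translate([257, 360, 0]) cube([117, 117, 1543]);
translate([2579, 360, 0]) cube([117, 117, 1543]);
translate([374, 360, 160]) cube([2205, 117, 100]);
translate([374, 360, 1331]) cube([2205, 117, 100]);
translate([465, 477, 78]) cube([71, 25, 1452]);
translate([627, 477, 78]) cube([71, 25, 1452]);
translate([789, 477, 78]) cube([71, 25, 1452]);
translate([951, 477, 78]) cube([71, 25, 1452]);
translate([1113, 477, 78]) cube([71, 25, 1452]);
translate([1275, 477, 78]) cube([71, 25, 1452]);
translate([1437, 477, 78]) cube([71, 25, 1452]);
translate([1599, 477, 78]) cube([71, 25, 1452]);
translate([1761, 477, 78]) cube([71, 25, 1452]);
translate([1923, 477, 78]) cube([71, 25, 1452]);
translate([2085, 477, 78]) cube([71, 25, 1452]);
translate([2247, 477, 78]) cube([71, 25, 1452]);
translate([2409, 477, 78]) cube([71, 25, 1452]);


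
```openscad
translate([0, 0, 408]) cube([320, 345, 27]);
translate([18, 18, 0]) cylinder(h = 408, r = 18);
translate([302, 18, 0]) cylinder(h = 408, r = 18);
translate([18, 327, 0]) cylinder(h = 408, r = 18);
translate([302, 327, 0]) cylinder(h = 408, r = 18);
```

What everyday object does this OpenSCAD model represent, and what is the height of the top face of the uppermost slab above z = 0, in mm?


A stool. The seat height is 435 mm.

A 320×345×27 slab at z = 408 on four corner cylinders — a stool. The seat top is 408 + 27 = 435 mm.


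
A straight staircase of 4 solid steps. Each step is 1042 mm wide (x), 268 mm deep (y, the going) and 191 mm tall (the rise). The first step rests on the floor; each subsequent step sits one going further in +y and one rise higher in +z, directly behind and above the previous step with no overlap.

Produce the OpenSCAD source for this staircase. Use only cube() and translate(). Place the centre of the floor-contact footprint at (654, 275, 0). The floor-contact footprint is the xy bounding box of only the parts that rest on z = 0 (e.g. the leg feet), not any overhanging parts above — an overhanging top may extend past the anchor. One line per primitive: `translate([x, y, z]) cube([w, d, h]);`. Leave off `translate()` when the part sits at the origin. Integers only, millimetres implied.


translate([133, 141, 0]) cube([1042, 268, 191]);
translate([133, 409, 191]) cube([1042, 268, 191]);
translate([133, 677, 382]) cube([1042, 268, 191]);
translate([133, 945, 573]) cube([1042, 268, 191]);


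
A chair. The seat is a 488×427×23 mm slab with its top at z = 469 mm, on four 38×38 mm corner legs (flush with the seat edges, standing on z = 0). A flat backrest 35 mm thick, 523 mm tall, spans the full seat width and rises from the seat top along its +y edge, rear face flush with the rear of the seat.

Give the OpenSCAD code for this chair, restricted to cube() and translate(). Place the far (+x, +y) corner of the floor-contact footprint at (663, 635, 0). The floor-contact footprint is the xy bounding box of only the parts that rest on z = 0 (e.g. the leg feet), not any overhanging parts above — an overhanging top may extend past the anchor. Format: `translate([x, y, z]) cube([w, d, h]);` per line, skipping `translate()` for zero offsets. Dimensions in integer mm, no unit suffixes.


// leg_h = 469 - 23 = 446
translate([175, 208, 446]) cube([488, 427, 23]);
translate([175, 208, 0]) cube([38, 38, 446]);
translate([625, 208, 0]) cube([38, 38, 446]);
translate([175, 597, 0]) cube([38, 38, 446]);
translate([625, 597, 0]) cube([38, 38, 446]);
translate([175, 600, 469]) cube([488, 35, 523]);


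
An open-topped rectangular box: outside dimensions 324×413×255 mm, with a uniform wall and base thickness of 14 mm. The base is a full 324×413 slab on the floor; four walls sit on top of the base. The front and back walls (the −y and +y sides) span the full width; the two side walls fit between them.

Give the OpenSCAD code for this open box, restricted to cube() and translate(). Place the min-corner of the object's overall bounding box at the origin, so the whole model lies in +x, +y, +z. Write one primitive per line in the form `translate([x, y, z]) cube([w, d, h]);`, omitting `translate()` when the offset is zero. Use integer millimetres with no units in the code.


cube([324, 413, 14]);
translate([0, 0, 14]) cube([324, 14, 241]);
translate([0, 399, 14]) cube([324, 14, 241]);
translate([0, 14, 14]) cube([14, 385, 241]);
translate([310, 14, 14]) cube([14, 385, 241]);


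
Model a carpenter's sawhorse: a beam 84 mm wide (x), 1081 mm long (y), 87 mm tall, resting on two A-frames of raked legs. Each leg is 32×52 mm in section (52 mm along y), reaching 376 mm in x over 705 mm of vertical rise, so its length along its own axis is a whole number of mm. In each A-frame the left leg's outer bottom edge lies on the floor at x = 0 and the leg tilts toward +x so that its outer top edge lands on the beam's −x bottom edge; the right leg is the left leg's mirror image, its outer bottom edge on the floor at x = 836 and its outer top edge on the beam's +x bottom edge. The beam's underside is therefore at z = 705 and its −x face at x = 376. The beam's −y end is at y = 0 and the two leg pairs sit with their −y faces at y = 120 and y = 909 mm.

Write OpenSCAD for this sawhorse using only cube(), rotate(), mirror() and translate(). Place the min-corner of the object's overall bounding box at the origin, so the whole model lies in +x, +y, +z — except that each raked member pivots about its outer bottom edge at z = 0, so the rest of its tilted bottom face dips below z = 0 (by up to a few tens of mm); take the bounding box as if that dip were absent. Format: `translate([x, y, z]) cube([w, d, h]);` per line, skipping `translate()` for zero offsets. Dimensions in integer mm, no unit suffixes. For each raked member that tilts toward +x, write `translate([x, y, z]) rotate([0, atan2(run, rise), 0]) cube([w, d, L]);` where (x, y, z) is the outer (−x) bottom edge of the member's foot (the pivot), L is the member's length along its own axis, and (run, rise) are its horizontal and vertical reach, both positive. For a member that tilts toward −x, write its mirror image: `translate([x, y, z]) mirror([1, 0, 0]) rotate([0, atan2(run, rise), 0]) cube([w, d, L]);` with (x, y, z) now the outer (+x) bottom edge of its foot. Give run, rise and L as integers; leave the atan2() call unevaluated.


// leg length = √(376² + 705²) = 799
// right-leg outer foot x = 2·376 + 84 = 836
// beam min-corner = (376, 0, 705)
translate([376, 0, 705]) cube([84, 1081, 87]);
translate([0, 120, 0]) rotate([0, atan2(376, 705), 0]) cube([32, 52, 799]);
translate([836, 120, 0]) mirror([1, 0, 0]) rotate([0, atan2(376, 705), 0]) cube([32, 52, 799]);
translate([0, 909, 0]) rotate([0, atan2(376, 705), 0]) cube([32, 52, 799]);
translate([836, 909, 0]) mirror([1, 0, 0]) rotate([0, atan2(376, 705), 0]) cube([32, 52, 799]);


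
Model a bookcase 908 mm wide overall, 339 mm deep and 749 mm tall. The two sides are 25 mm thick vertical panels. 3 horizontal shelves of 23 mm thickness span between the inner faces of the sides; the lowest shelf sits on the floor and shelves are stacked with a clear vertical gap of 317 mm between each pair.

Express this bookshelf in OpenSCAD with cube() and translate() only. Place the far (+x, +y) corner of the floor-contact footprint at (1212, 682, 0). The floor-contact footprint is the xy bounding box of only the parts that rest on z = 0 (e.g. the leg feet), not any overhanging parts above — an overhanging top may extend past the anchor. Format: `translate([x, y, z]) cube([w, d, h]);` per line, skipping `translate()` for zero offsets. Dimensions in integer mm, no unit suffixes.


translate([304, 343, 0]) cube([25, 339, 749]);
translate([1187, 343, 0]) cube([25, 339, 749]);
translate([329, 343, 0]) cube([858, 339, 23]);
translate([329, 343, 340]) cube([858, 339, 23]);
translate([329, 343, 680]) cube([858, 339, 23]);
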